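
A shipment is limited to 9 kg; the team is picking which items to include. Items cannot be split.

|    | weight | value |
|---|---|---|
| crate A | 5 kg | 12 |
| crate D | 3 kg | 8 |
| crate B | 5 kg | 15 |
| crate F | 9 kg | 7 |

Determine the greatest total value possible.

This is a 0-1 knapsack instance.
crate A + crate D: weight 5 + 3 = 8 ≤ 9, value 12 + 8 = 20.
crate B: weight 5 ≤ 9, value 15.
crate D + crate B: weight 3 + 5 = 8 ≤ 9, value 8 + 15 = 23.
Best is crate D and crate B with total value 23.

23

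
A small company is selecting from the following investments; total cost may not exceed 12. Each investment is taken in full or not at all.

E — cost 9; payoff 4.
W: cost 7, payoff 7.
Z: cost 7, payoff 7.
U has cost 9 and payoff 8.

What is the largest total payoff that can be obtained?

8

Treat it as a binary knapsack problem.
Allowing fractional choices, the relaxed optimum would be about 12.0, but investments are indivisible.
U: cost 9 ≤ 12, payoff 8.
W: cost 7 ≤ 12, payoff 7.
Best is U with total payoff 8.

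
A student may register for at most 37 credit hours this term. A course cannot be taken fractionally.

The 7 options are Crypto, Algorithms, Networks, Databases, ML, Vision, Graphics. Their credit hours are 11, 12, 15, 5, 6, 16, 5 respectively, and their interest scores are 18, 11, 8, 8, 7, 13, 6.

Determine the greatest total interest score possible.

45

Take Crypto, Databases, Vision, and Graphics: credit hours 11 + 5 + 16 + 5 = 37 ≤ 37, interest score 18 + 8 + 13 + 6 = 45.
No other feasible combination does better.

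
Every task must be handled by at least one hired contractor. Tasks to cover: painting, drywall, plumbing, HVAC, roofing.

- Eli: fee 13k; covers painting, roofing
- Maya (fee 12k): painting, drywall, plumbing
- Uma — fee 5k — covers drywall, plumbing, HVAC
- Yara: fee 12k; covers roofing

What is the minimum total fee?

Choose Eli and Uma: together they cover painting, drywall, plumbing, HVAC, roofing — every task.
Total fee: 13 + 5 = 18.

18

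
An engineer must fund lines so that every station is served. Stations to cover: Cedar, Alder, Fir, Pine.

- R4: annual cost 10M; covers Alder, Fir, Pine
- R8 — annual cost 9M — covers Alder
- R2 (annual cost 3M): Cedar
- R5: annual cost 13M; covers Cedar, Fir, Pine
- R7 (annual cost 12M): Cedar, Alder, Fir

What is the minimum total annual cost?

13

Choose R4 and R2: together they cover Cedar, Alder, Fir, Pine — every station.
Total annual cost: 10 + 3 = 13.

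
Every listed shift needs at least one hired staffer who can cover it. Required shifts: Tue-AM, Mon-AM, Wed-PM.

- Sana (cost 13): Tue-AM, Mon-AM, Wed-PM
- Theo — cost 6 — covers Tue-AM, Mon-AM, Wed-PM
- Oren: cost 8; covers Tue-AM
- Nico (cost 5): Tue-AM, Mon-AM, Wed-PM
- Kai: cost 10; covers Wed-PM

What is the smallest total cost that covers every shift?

This is a weighted set-cover instance.
Nico alone covers Tue-AM, Mon-AM, Wed-PM — every shift.
Total cost: 5.
No cover costs less than 5.

5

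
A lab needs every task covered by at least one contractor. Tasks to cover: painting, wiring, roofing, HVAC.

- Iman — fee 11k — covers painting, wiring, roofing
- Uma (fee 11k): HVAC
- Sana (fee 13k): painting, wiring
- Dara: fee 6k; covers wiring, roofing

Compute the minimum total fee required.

22

The greedy cost-per-new-task heuristic would pick Dara, Iman, and Uma for 28, but a cheaper cover exists.
Choose Iman and Uma: together they cover painting, wiring, roofing, HVAC — every task.
Total fee: 11 + 11 = 22.
No cover costs less than 22.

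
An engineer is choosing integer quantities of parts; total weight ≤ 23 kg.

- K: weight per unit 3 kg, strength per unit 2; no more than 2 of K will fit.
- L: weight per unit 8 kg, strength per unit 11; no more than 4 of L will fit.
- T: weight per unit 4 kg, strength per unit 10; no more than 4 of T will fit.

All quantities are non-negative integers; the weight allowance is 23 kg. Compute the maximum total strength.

44

T has the best ratio (10/4); taking only T gives at most 4×10 = 40 (stopped by the supply cap of 4).
Mixing does better — 2×K and 4×T: weight 22 ≤ 23, strength 2·2 + 4·10 = 44.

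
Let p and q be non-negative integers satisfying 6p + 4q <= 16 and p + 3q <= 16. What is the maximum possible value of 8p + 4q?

20

Relaxing integrality, the LP optimum is 21.33 at (p,q) = (2.67, 0), which is not an integer point.
(p,q)=(2,1) is feasible, giving 20.
(p,q)=(1,2) is feasible, giving 16.
(p,q)=(2,0) is feasible, giving 16.
Maximum is 20 at (p,q)=(2,1).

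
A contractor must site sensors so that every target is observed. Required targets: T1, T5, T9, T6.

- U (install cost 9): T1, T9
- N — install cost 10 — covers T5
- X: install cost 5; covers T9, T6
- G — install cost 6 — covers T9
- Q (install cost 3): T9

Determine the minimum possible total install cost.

Choose U, N, and X: together they cover T1, T5, T9, T6 — every target.
Total install cost: 9 + 10 + 5 = 24.

24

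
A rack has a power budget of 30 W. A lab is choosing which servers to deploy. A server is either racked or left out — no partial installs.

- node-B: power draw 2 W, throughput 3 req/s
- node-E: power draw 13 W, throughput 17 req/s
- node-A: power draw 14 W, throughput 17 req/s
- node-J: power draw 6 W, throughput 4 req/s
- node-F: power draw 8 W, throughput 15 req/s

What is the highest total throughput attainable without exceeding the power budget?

39

Allowing fractional choices, the relaxed optimum would be about 43.5, but servers are indivisible.
node-B + node-A + node-J + node-F: power draw 2 + 14 + 6 + 8 = 30 ≤ 30, throughput 3 + 17 + 4 + 15 = 39.
node-B + node-E + node-J + node-F: power draw 2 + 13 + 6 + 8 = 29 ≤ 30, throughput 3 + 17 + 4 + 15 = 39.
The maximum throughput is 39; one optimal choice is node-B, node-E, node-J, and node-F.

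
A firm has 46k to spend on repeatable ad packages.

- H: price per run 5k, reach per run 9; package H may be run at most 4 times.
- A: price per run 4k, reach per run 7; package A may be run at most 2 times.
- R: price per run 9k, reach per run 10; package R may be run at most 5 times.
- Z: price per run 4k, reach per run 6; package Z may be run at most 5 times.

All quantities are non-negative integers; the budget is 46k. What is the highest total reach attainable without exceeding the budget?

H has the best ratio (9/5); taking only H gives at most 4×9 = 36 (stopped by the supply cap of 4).
Mixing does better — 4×H, 2×A, and 4×Z: price 44 ≤ 46, reach 4·9 + 2·7 + 4·6 = 74.

74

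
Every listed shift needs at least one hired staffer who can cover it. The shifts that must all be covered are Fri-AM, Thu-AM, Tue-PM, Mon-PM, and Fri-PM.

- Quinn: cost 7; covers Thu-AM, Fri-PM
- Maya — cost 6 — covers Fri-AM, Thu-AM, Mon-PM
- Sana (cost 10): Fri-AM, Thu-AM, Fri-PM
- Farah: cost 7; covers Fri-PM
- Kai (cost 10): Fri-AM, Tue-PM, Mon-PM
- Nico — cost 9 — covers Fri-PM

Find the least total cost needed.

The greedy cost-per-new-shift heuristic would pick Maya, Quinn, and Kai for 23, but a cheaper cover exists.
Choose Quinn and Kai: together they cover Fri-AM, Thu-AM, Tue-PM, Mon-PM, Fri-PM — every shift.
Total cost: 7 + 10 = 17.
No cover costs less than 17.

17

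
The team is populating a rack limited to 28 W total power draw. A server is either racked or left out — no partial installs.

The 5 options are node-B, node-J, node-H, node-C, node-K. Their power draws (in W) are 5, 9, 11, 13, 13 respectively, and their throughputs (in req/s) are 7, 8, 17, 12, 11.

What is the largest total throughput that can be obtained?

Allowing fractional choices, the relaxed optimum would be about 35.1, but servers are indivisible.
node-H + node-C: power draw 11 + 13 = 24 ≤ 28, throughput 17 + 12 = 29.
node-B + node-J + node-H: power draw 5 + 9 + 11 = 25 ≤ 28, throughput 7 + 8 + 17 = 32.
Best is node-B, node-J, and node-H with total throughput 32.

32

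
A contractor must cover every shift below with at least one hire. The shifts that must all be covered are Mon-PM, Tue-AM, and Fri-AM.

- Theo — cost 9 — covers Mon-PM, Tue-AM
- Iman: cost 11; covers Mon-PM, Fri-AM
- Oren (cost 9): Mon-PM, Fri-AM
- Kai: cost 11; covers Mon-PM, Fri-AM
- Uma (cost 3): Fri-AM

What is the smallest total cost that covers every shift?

This is a weighted set-cover instance.
Choose Theo and Uma: together they cover Mon-PM, Tue-AM, Fri-AM — every shift.
Total cost: 9 + 3 = 12.
No cover costs less than 12.

12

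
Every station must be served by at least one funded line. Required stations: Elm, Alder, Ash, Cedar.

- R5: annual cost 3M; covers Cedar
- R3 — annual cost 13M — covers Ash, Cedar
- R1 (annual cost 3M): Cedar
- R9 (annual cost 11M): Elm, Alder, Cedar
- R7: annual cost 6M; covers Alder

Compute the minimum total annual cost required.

The greedy cost-per-new-station heuristic would pick R5, R9, and R3 for 27, but a cheaper cover exists.
Choose R3 and R9: together they cover Elm, Alder, Ash, Cedar — every station.
Total annual cost: 13 + 11 = 24.
No cover costs less than 24.

24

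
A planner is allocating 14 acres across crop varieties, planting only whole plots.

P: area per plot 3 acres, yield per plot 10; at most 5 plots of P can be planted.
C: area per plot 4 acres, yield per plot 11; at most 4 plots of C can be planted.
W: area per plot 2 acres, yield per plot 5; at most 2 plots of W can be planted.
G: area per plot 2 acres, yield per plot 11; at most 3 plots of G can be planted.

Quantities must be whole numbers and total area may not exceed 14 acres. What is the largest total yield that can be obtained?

This is a bounded integer knapsack.
G has the best ratio (11/2); taking only G gives at most 3×11 = 33 (stopped by the supply cap of 3).
Mixing does better — 2×P, 1×W, and 3×G: area 14 ≤ 14, yield 2·10 + 1·5 + 3·11 = 58.

58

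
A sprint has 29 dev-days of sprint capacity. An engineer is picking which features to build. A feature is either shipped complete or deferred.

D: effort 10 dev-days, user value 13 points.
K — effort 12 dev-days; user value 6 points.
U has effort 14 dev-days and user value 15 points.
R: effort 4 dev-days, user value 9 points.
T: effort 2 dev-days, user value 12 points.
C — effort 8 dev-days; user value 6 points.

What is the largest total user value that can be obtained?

42

Allowing fractional choices, the relaxed optimum would be about 47.9, but features are indivisible.
U + R + T + C: effort 14 + 4 + 2 + 8 = 28 ≤ 29, user value 15 + 9 + 12 + 6 = 42.
D + R + T + C: effort 10 + 4 + 2 + 8 = 24 ≤ 29, user value 13 + 9 + 12 + 6 = 40.
Best is U, R, T, and C with total user value 42.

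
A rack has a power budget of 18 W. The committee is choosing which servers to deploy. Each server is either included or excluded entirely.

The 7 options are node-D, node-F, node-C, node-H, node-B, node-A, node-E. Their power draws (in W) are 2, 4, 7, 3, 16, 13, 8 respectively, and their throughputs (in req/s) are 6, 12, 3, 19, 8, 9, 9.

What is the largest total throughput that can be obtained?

46

This is a 0-1 knapsack instance.
Allowing fractional choices, the relaxed optimum would be about 46.7, but servers are indivisible.
node-D + node-F + node-C + node-H: power draw 2 + 4 + 7 + 3 = 16 ≤ 18, throughput 6 + 12 + 3 + 19 = 40.
node-F + node-H + node-E: power draw 4 + 3 + 8 = 15 ≤ 18, throughput 12 + 19 + 9 = 40.
node-D + node-F + node-H + node-E: power draw 2 + 4 + 3 + 8 = 17 ≤ 18, throughput 6 + 12 + 19 + 9 = 46.
Best is node-D, node-F, node-H, and node-E with total throughput 46.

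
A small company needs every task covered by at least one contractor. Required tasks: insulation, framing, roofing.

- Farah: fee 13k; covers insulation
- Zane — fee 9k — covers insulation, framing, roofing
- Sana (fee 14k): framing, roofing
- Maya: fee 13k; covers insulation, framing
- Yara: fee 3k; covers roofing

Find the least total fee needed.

9

This is a weighted set-cover instance.
Zane alone covers insulation, framing, roofing — every task.
Total fee: 9.
No cover costs less than 9.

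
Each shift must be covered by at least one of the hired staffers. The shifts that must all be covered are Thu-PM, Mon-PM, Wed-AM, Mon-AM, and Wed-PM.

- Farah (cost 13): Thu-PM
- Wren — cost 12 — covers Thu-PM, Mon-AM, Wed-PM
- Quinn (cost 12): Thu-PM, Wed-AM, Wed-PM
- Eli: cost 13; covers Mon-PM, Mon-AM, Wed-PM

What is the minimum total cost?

This is a weighted set-cover instance.
The greedy cost-per-new-shift heuristic would pick Wren, Quinn, and Eli for 37, but a cheaper cover exists.
Choose Quinn and Eli: together they cover Thu-PM, Mon-PM, Wed-AM, Mon-AM, Wed-PM — every shift.
Total cost: 12 + 13 = 25.
No cover costs less than 25.

25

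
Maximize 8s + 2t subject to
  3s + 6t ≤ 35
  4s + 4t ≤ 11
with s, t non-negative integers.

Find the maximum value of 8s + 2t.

16

The continuous relaxation peaks at (2.75, 0) with value 22.00; rounding to a feasible lattice point costs some objective.
(s,t)=(2,0): 3·2+6·0=6≤35, 4·2+4·0=8≤11, objective 16.
(s,t)=(1,1): 3·1+6·1=9≤35, 4·1+4·1=8≤11, objective 10.
(s,t)=(1,0): 3·1+6·0=3≤35, 4·1+4·0=4≤11, objective 8.
Maximum is 16 at (s,t)=(2,0).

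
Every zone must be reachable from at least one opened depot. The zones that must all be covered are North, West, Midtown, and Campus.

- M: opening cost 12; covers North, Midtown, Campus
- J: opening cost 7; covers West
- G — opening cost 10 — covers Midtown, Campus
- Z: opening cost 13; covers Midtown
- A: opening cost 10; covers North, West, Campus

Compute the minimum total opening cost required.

19

The greedy cost-per-new-zone heuristic would pick A and G for 20, but a cheaper cover exists.
Choose M and J: together they cover North, West, Midtown, Campus — every zone.
Total opening cost: 12 + 7 = 19.
No cover costs less than 19.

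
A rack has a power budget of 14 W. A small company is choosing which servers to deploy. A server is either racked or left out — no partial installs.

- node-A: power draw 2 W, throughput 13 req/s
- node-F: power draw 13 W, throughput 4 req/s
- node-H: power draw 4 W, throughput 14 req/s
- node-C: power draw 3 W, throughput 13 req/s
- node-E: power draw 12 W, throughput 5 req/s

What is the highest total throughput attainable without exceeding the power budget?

40

node-A + node-H: power draw 2 + 4 = 6 ≤ 14, throughput 13 + 14 = 27.
node-H + node-C: power draw 4 + 3 = 7 ≤ 14, throughput 14 + 13 = 27.
node-A + node-H + node-C: power draw 2 + 4 + 3 = 9 ≤ 14, throughput 13 + 14 + 13 = 40.
Best is node-A, node-H, and node-C with total throughput 40.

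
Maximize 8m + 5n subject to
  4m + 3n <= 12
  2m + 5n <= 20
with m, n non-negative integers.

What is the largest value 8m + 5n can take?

24

(m,n)=(3,0): 4·3+3·0=12≤12, 2·3+5·0=6≤20, objective 24.
(m,n)=(2,1): 4·2+3·1=11≤12, 2·2+5·1=9≤20, objective 21.
(m,n)=(2,0): 4·2+3·0=8≤12, 2·2+5·0=4≤20, objective 16.
The best lattice point is (3,0), giving 24.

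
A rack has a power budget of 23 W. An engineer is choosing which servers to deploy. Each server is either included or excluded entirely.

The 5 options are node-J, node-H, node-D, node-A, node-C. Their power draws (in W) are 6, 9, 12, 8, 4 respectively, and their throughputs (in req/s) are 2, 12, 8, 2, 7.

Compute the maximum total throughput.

21

Treat it as a binary knapsack problem.
Allowing fractional choices, the relaxed optimum would be about 25.7, but servers are indivisible.
node-J + node-H + node-C: power draw 6 + 9 + 4 = 19 ≤ 23, throughput 2 + 12 + 7 = 21.
node-H + node-A + node-C: power draw 9 + 8 + 4 = 21 ≤ 23, throughput 12 + 2 + 7 = 21.
node-H + node-D: power draw 9 + 12 = 21 ≤ 23, throughput 12 + 8 = 20.
The maximum throughput is 21; one optimal choice is node-J, node-H, and node-C.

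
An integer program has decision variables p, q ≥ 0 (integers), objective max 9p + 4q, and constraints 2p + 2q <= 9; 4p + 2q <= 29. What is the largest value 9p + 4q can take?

The continuous relaxation peaks at (4.5, 0) with value 40.50; rounding to a feasible lattice point costs some objective.
(p,q)=(4,0): 2·4+2·0=8≤9, 4·4+2·0=16≤29, objective 36.
(p,q)=(3,1): 2·3+2·1=8≤9, 4·3+2·1=14≤29, objective 31.
(p,q)=(3,0): 2·3+2·0=6≤9, 4·3+2·0=12≤29, objective 27.
No feasible integer point exceeds 36.

36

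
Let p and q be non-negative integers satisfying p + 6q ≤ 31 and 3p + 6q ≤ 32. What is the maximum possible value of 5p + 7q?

50

The continuous relaxation peaks at (10.7, 0) with value 53.33; rounding to a feasible lattice point costs some objective.
(p,q)=(10,0): 1·10+6·0=10≤31, 3·10+6·0=30≤32, objective 50.
(p,q)=(9,0): 1·9+6·0=9≤31, 3·9+6·0=27≤32, objective 45.
Maximum is 50 at (p,q)=(10,0).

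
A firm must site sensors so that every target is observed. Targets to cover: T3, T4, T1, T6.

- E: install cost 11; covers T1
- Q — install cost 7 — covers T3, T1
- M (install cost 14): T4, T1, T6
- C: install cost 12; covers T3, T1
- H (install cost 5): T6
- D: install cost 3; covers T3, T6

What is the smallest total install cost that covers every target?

17

The greedy cost-per-new-target heuristic would pick D, Q, and M for 24, but a cheaper cover exists.
Choose M and D: together they cover T3, T4, T1, T6 — every target.
Total install cost: 14 + 3 = 17.
No cover costs less than 17.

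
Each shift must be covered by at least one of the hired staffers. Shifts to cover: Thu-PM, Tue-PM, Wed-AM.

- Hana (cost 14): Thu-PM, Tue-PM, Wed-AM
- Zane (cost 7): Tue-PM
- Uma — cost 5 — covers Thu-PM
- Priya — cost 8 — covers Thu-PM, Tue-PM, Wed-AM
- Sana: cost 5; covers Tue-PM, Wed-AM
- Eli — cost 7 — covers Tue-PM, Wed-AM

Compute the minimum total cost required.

8

Priya alone covers Thu-PM, Tue-PM, Wed-AM — every shift.
Total cost: 8.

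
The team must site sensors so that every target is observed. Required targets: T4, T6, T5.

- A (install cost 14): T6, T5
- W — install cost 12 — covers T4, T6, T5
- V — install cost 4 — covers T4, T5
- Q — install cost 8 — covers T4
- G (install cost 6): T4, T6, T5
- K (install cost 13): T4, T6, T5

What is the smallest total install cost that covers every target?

6

The greedy cost-per-new-target heuristic would pick V and G for 10, but a cheaper cover exists.
G alone covers T4, T6, T5 — every target.
Total install cost: 6.
No cover costs less than 6.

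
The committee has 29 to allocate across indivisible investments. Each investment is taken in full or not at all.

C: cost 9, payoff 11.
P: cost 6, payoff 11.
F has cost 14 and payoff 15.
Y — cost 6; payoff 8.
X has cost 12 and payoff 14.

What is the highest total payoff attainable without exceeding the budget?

Take C, P, and F: cost 9 + 6 + 14 = 29 ≤ 29, payoff 11 + 11 + 15 = 37.
No other feasible combination does better.

37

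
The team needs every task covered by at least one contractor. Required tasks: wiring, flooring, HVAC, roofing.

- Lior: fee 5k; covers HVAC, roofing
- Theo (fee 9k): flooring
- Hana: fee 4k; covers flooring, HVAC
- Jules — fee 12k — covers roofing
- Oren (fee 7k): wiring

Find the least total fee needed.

Choose Lior, Hana, and Oren: together they cover wiring, flooring, HVAC, roofing — every task.
Total fee: 5 + 4 + 7 = 16.
No cover costs less than 16.

16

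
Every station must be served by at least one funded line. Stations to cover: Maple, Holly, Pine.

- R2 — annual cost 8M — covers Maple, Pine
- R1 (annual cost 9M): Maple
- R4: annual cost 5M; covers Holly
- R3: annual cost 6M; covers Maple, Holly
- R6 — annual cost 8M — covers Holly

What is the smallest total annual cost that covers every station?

The greedy cost-per-new-station heuristic would pick R3 and R2 for 14, but a cheaper cover exists.
Choose R2 and R4: together they cover Maple, Holly, Pine — every station.
Total annual cost: 8 + 5 = 13.
No cover costs less than 13.

13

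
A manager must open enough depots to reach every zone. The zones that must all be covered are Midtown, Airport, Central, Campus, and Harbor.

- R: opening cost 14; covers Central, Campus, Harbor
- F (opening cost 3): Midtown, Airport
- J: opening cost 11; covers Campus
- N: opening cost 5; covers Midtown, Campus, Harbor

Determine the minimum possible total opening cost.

The greedy cost-per-new-zone heuristic would pick F, N, and R for 22, but a cheaper cover exists.
Choose R and F: together they cover Midtown, Airport, Central, Campus, Harbor — every zone.
Total opening cost: 14 + 3 = 17.
No cover costs less than 17.

17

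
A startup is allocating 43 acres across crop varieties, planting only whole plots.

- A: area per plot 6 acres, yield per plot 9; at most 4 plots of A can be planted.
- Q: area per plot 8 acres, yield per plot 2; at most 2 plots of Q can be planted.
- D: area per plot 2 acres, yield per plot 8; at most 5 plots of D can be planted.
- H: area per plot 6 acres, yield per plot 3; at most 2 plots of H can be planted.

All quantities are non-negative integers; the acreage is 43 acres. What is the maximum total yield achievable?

Take 4×A, 5×D, and 1×H: area 40 ≤ 43, yield 4·9 + 5·8 + 1·3 = 79.
D has the best ratio (8/2) and is taken to its limit of 5; remaining capacity is filled optimally with the others.

79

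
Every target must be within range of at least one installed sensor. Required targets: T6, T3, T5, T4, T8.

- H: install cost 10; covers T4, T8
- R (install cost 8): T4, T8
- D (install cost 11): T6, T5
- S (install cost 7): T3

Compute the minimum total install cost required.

Choose R, D, and S: together they cover T6, T3, T5, T4, T8 — every target.
Total install cost: 8 + 11 + 7 = 26.
No cover costs less than 26.

26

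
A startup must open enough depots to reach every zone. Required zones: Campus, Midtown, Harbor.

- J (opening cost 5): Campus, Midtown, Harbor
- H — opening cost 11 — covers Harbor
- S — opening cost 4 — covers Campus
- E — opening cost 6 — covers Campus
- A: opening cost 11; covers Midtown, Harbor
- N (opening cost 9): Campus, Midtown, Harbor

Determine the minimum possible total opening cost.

5

J alone covers Campus, Midtown, Harbor — every zone.
Total opening cost: 5.
No cover costs less than 5.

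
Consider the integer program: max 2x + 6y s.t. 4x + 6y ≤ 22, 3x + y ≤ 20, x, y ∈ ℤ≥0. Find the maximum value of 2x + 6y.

20

(x,y)=(1,3) is feasible, giving 20.
(x,y)=(0,3) is feasible, giving 18.
(x,y)=(2,2) is feasible, giving 16.
No feasible integer point exceeds 20.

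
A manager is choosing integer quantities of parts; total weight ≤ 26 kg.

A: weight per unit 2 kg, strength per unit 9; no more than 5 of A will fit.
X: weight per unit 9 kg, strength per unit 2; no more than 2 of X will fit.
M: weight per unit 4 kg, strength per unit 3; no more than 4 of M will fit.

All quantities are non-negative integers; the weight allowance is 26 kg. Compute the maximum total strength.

57

Take 5×A and 4×M: weight 26 ≤ 26, strength 5·9 + 4·3 = 57.
A has the best ratio (9/2) and is taken to its limit of 5; remaining capacity is filled optimally with the others.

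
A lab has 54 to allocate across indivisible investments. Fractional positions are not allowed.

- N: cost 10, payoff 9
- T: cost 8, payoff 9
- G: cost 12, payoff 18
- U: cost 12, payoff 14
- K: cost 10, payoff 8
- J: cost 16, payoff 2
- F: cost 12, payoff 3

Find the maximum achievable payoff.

58

Take N, T, G, U, and K: cost 10 + 8 + 12 + 12 + 10 = 52 ≤ 54, payoff 9 + 9 + 18 + 14 + 8 = 58.
No other feasible combination does better.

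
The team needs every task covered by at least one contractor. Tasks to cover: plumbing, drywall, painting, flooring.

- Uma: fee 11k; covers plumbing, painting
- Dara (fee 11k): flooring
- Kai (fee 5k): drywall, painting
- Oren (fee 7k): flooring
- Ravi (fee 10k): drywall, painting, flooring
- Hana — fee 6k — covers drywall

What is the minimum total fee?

This is a weighted set-cover instance.
Choose Uma and Ravi: together they cover plumbing, drywall, painting, flooring — every task.
Total fee: 11 + 10 = 21.

21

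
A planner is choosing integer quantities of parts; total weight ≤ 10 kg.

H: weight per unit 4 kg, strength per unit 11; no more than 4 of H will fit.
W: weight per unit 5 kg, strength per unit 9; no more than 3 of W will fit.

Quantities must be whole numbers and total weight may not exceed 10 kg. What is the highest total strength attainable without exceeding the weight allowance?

H has the best ratio (11/4); taking only H gives at most 2×11 = 22 (stopped by the weight limit).
Optimal: 2×H: weight 8 ≤ 10, strength 2·11 = 22.

22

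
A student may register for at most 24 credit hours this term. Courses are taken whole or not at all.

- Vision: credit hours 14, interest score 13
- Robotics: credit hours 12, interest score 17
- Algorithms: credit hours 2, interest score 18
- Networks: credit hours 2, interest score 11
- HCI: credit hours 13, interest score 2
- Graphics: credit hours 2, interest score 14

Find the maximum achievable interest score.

Take Robotics, Algorithms, Networks, and Graphics: credit hours 12 + 2 + 2 + 2 = 18 ≤ 24, interest score 17 + 18 + 11 + 14 = 60.
No other feasible combination does better.

60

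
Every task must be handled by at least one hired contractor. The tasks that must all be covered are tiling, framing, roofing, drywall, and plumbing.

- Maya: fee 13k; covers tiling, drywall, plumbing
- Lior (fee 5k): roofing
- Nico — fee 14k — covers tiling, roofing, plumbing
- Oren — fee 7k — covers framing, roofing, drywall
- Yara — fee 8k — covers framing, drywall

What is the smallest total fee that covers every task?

20

This is a weighted set-cover instance.
Choose Maya and Oren: together they cover tiling, framing, roofing, drywall, plumbing — every task.
Total fee: 13 + 7 = 20.
No cover costs less than 20.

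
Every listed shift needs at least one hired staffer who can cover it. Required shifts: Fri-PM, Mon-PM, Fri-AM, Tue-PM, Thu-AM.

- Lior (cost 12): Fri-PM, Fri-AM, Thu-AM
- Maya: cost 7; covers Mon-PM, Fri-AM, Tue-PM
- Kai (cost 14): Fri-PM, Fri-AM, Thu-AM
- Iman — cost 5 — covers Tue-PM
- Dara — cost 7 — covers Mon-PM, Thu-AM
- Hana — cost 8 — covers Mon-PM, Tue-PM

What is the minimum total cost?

Choose Lior and Maya: together they cover Fri-PM, Mon-PM, Fri-AM, Tue-PM, Thu-AM — every shift.
Total cost: 12 + 7 = 19.
No cover costs less than 19.

19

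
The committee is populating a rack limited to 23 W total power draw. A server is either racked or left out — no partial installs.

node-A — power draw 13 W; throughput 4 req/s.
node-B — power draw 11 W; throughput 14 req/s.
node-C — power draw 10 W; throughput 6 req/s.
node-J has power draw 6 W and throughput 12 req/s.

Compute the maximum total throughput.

node-B + node-J: power draw 11 + 6 = 17 ≤ 23, throughput 14 + 12 = 26.
node-C + node-J: power draw 10 + 6 = 16 ≤ 23, throughput 6 + 12 = 18.
node-B + node-C: power draw 11 + 10 = 21 ≤ 23, throughput 14 + 6 = 20.
Best is node-B and node-J with total throughput 26.

26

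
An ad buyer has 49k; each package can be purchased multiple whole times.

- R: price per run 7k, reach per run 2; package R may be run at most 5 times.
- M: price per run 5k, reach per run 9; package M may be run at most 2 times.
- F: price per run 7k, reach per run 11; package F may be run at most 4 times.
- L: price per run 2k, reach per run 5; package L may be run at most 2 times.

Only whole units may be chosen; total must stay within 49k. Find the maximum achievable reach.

74

This is a bounded integer knapsack.
2×M, 4×F, and 2×L: price 42 ≤ 49, reach 2·9 + 4·11 + 2·5 = 72.
1×R, 2×M, 4×F, and 2×L: price 49 ≤ 49, reach 1·2 + 2·9 + 4·11 + 2·5 = 74.
Best is 74.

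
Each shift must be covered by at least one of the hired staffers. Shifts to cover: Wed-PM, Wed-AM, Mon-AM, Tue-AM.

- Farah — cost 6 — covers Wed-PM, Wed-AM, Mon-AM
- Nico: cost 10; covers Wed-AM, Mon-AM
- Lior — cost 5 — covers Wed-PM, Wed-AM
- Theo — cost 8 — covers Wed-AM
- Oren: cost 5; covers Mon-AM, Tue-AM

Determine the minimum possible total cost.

This is an integer covering problem.
The greedy cost-per-new-shift heuristic would pick Farah and Oren for 11, but a cheaper cover exists.
Choose Lior and Oren: together they cover Wed-PM, Wed-AM, Mon-AM, Tue-AM — every shift.
Total cost: 5 + 5 = 10.
No cover costs less than 10.

10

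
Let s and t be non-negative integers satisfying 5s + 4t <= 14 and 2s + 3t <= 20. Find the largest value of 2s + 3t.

(s,t)=(0,3): 5·0+4·3=12≤14, 2·0+3·3=9≤20, objective 9.
(s,t)=(1,2): 5·1+4·2=13≤14, 2·1+3·2=8≤20, objective 8.
(s,t)=(0,2): 5·0+4·2=8≤14, 2·0+3·2=6≤20, objective 6.
No feasible integer point exceeds 9.

9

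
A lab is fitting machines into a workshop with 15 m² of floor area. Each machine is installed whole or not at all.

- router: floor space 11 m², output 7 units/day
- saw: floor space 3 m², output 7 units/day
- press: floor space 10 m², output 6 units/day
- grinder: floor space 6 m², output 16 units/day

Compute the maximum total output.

23

saw + grinder: floor space 3 + 6 = 9 ≤ 15, output 7 + 16 = 23.
router + saw: floor space 11 + 3 = 14 ≤ 15, output 7 + 7 = 14.
grinder: floor space 6 ≤ 15, output 16.
Best is saw and grinder with total output 23.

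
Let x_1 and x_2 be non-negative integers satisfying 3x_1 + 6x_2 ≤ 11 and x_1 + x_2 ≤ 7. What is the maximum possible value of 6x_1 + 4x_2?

(x_1,x_2)=(3,0): 3·3+6·0=9≤11, 1·3+1·0=3≤7, objective 18.
(x_1,x_2)=(2,0): 3·2+6·0=6≤11, 1·2+1·0=2≤7, objective 12.
No feasible integer point exceeds 18.

18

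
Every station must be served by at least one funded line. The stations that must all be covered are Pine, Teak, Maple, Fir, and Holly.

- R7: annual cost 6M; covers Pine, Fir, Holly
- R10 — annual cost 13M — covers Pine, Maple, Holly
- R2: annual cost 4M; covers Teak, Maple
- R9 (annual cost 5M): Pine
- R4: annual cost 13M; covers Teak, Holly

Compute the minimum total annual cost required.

Choose R7 and R2: together they cover Pine, Teak, Maple, Fir, Holly — every station.
Total annual cost: 6 + 4 = 10.
No cover costs less than 10.

10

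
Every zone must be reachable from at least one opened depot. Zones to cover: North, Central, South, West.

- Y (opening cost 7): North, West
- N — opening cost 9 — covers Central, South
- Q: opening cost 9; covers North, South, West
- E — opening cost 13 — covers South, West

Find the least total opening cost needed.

16

This is a weighted set-cover instance.
Choose Y and N: together they cover North, Central, South, West — every zone.
Total opening cost: 7 + 9 = 16.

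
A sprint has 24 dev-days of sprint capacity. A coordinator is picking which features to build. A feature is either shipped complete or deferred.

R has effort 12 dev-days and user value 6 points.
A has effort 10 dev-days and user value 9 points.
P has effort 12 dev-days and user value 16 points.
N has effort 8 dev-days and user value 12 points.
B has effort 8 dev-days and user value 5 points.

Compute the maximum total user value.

Treat it as a binary knapsack problem.
Allowing fractional choices, the relaxed optimum would be about 31.6, but features are indivisible.
P + N: effort 12 + 8 = 20 ≤ 24, user value 16 + 12 = 28.
A + P: effort 10 + 12 = 22 ≤ 24, user value 9 + 16 = 25.
Best is P and N with total user value 28.

28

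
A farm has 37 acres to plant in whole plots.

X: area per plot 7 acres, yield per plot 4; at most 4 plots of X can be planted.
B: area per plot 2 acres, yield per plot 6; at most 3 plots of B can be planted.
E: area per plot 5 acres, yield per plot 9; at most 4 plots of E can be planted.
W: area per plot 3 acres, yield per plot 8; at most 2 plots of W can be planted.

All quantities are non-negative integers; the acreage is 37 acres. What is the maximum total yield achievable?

1×X, 2×B, 4×E, and 2×W: area 37 ≤ 37, yield 1·4 + 2·6 + 4·9 + 2·8 = 68.
3×B, 4×E, and 2×W: area 32 ≤ 37, yield 3·6 + 4·9 + 2·8 = 70.
Best is 70.

70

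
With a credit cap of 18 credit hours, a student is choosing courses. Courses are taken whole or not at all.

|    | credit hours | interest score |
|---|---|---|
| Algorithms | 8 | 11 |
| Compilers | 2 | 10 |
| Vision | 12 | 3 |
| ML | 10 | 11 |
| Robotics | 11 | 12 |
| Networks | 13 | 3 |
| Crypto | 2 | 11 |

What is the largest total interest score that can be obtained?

33

Compilers + Robotics + Crypto: credit hours 2 + 11 + 2 = 15 ≤ 18, interest score 10 + 12 + 11 = 33.
Algorithms + Compilers + Crypto: credit hours 8 + 2 + 2 = 12 ≤ 18, interest score 11 + 10 + 11 = 32.
Best is Compilers, Robotics, and Crypto with total interest score 33.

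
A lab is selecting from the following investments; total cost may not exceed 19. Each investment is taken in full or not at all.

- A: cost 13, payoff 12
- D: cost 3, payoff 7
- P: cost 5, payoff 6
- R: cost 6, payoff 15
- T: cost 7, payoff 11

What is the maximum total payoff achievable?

33

Allowing fractional choices, the relaxed optimum would be about 36.6, but investments are indivisible.
P + R + T: cost 5 + 6 + 7 = 18 ≤ 19, payoff 6 + 15 + 11 = 32.
D + R + T: cost 3 + 6 + 7 = 16 ≤ 19, payoff 7 + 15 + 11 = 33.
D + P + R: cost 3 + 5 + 6 = 14 ≤ 19, payoff 7 + 6 + 15 = 28.
Best is D, R, and T with total payoff 33.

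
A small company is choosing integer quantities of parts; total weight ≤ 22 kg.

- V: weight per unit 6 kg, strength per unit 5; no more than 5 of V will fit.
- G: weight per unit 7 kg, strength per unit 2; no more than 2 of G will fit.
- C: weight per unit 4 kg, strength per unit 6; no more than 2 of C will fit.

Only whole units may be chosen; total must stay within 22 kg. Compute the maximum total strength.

22

2×V and 2×C: weight 20 ≤ 22, strength 2·5 + 2·6 = 22.
3×V and 1×C: weight 22 ≤ 22, strength 3·5 + 1·6 = 21.
Best is 22.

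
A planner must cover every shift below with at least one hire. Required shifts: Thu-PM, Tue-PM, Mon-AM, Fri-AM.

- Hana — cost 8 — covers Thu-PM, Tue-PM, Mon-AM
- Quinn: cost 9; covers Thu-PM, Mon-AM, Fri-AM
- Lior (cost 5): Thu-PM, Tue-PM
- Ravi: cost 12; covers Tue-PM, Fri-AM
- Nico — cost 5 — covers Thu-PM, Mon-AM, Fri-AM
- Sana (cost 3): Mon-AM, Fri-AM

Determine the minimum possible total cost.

Choose Lior and Sana: together they cover Thu-PM, Tue-PM, Mon-AM, Fri-AM — every shift.
Total cost: 5 + 3 = 8.

8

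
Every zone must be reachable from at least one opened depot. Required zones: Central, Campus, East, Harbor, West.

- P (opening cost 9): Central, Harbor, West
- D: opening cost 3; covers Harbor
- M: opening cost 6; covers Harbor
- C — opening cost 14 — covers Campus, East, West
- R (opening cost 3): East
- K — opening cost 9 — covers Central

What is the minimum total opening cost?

The greedy cost-per-new-zone heuristic would pick P, R, and C for 26, but a cheaper cover exists.
Choose P and C: together they cover Central, Campus, East, Harbor, West — every zone.
Total opening cost: 9 + 14 = 23.
No cover costs less than 23.

23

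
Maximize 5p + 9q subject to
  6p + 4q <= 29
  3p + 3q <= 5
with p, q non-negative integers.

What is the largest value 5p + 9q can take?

9

The continuous relaxation peaks at (0, 1.67) with value 15.00; rounding to a feasible lattice point costs some objective.
(p,q)=(0,1): 6·0+4·1=4≤29, 3·0+3·1=3≤5, objective 9.
(p,q)=(1,0): 6·1+4·0=6≤29, 3·1+3·0=3≤5, objective 5.
(p,q)=(0,0): 6·0+4·0=0≤29, 3·0+3·0=0≤5, objective 0.
No feasible integer point exceeds 9.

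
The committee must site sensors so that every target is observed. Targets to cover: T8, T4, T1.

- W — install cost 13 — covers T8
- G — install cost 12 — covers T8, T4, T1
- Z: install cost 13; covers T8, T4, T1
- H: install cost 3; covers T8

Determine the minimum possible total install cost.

12

The greedy cost-per-new-target heuristic would pick H and G for 15, but a cheaper cover exists.
G alone covers T8, T4, T1 — every target.
Total install cost: 12.
No cover costs less than 12.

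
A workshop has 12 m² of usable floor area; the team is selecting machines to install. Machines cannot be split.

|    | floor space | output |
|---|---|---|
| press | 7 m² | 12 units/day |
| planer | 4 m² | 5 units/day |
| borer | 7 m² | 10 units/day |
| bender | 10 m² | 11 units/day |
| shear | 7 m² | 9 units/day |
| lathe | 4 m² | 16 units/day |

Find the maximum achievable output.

Take press and lathe: floor space 7 + 4 = 11 ≤ 12, output 12 + 16 = 28.
No other feasible combination does better.

28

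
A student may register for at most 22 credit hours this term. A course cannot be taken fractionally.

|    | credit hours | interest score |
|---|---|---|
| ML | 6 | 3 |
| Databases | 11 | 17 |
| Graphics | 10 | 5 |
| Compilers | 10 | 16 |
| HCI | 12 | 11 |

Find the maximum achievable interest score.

This is a 0-1 knapsack instance.
Take Databases and Compilers: credit hours 11 + 10 = 21 ≤ 22, interest score 17 + 16 = 33.
No other feasible combination does better.

33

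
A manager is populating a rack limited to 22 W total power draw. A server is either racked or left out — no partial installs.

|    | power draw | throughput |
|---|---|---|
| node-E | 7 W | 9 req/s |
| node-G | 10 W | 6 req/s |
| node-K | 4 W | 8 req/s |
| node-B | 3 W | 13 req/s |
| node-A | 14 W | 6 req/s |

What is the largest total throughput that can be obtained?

Allowing fractional choices, the relaxed optimum would be about 34.8, but servers are indivisible.
node-E + node-K + node-B: power draw 7 + 4 + 3 = 14 ≤ 22, throughput 9 + 8 + 13 = 30.
node-G + node-K + node-B: power draw 10 + 4 + 3 = 17 ≤ 22, throughput 6 + 8 + 13 = 27.
node-E + node-G + node-B: power draw 7 + 10 + 3 = 20 ≤ 22, throughput 9 + 6 + 13 = 28.
Best is node-E, node-K, and node-B with total throughput 30.

30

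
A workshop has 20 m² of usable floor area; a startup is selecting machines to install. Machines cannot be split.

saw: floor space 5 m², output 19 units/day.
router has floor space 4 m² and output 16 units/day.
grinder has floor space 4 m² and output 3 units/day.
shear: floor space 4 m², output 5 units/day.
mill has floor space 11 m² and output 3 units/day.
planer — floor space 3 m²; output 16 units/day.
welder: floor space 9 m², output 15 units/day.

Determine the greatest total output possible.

Treat it as a binary knapsack problem.
Allowing fractional choices, the relaxed optimum would be about 64.3, but machines are indivisible.
saw + router + shear + planer: floor space 5 + 4 + 4 + 3 = 16 ≤ 20, output 19 + 16 + 5 + 16 = 56.
saw + router + grinder + shear + planer: floor space 5 + 4 + 4 + 4 + 3 = 20 ≤ 20, output 19 + 16 + 3 + 5 + 16 = 59.
saw + router + grinder + planer: floor space 5 + 4 + 4 + 3 = 16 ≤ 20, output 19 + 16 + 3 + 16 = 54.
Best is saw, router, grinder, shear, and planer with total output 59.

59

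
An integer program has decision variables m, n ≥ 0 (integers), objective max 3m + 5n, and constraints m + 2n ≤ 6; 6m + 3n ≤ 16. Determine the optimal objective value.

(m,n)=(0,3): 1·0+2·3=6≤6, 6·0+3·3=9≤16, objective 15.
(m,n)=(1,2): 1·1+2·2=5≤6, 6·1+3·2=12≤16, objective 13.
(m,n)=(2,1): 1·2+2·1=4≤6, 6·2+3·1=15≤16, objective 11.
Maximum is 15 at (m,n)=(0,3).

15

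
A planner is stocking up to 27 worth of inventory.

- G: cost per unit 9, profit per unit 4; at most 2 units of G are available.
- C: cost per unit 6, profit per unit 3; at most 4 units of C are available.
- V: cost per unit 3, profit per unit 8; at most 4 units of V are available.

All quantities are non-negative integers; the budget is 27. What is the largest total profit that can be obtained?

39

V has the best ratio (8/3); taking only V gives at most 4×8 = 32 (stopped by the supply cap of 4).
Mixing does better — 1×G, 1×C, and 4×V: cost 27 ≤ 27, profit 1·4 + 1·3 + 4·8 = 39.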